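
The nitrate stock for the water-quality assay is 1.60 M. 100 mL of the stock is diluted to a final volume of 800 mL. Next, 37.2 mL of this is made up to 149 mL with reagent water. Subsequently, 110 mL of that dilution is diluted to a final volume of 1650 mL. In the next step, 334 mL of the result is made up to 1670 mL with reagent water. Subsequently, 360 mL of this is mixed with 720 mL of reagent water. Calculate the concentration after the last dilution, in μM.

Overall dilution factor = 8 × 4.005 × 15 × 5 × 3 = 7210.
1.60 M / 7210 = 2.22 × 10⁻⁴ M = 222 μM.

222 μM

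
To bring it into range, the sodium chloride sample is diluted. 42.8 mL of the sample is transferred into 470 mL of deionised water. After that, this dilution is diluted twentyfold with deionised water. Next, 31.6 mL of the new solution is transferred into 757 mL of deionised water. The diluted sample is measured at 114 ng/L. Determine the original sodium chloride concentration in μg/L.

Overall dilution factor = 11.98 × 20 × 24.96 = 5980.
Original = 114 ng/L × 5980 = 6.82 × 10⁵ ng/L = 682 μg/L.

682 μg/L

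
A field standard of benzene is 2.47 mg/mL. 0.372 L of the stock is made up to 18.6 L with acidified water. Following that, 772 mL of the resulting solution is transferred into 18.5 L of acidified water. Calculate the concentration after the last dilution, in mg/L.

1.98 mg/L

Overall dilution factor = 50 × 24.96 = 1248.
2.47 mg/mL / 1248 = 1.98 × 10⁻³ mg/mL = 1.98 mg/L.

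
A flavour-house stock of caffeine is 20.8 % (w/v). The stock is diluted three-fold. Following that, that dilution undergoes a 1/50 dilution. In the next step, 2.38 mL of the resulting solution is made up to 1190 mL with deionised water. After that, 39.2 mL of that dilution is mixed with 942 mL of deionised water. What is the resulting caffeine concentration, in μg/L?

111 μg/L

Overall dilution factor = 3 × 50 × 500 × 25.03 = 1.88 × 10⁶.
20.8 % (w/v) / 1.88 × 10⁶ = 1.11 × 10⁻⁵ % (w/v) = 111 μg/L.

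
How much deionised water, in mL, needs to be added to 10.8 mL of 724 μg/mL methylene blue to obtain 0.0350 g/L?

0.0350 g/L = 35.0 μg/mL.
V₂ = C₁V₁/C₂ = 724 × 10.8 / 35.0 = 223 mL.
Diluent to add = V₂ − V₁ = 223 − 10.8 = 213 mL.

213 mL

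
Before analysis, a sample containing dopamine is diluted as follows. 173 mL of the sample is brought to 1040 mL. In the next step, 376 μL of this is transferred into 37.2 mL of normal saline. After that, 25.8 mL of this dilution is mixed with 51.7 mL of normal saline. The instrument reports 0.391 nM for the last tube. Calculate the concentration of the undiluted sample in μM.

Overall dilution factor = 6.012 × 99.94 × 3.004 = 1805.
Original = 0.391 nM × 1805 = 706 nM = 0.706 μM.

0.706 μM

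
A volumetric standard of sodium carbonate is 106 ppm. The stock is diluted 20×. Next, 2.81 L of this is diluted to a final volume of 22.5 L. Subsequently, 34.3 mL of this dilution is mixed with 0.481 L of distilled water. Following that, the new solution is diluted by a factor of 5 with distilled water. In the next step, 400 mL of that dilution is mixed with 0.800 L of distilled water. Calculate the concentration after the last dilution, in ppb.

2.94 ppb

Overall dilution factor = 20 × 8.007 × 15.02 × 5 × 3 = 3.61 × 10⁴.
106 ppm / 3.61 × 10⁴ = 2.94 × 10⁻³ ppm = 2.94 ppb.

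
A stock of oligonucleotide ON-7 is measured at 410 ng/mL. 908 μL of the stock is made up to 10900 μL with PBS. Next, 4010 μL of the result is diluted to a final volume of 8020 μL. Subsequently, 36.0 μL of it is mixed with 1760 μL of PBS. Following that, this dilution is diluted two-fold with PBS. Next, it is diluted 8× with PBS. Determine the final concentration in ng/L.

Overall dilution factor = 12.00 × 2 × 49.89 × 2 × 8 = 1.92 × 10⁴.
410 ng/mL / 1.92 × 10⁴ = 0.0214 ng/mL = 21.4 ng/L.

21.4 ng/L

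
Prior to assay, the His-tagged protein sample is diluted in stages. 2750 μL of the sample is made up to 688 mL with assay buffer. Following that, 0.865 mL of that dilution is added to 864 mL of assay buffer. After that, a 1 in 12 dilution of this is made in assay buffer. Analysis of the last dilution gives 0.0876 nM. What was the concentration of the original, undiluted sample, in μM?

Overall dilution factor = 250.2 × 999.8 × 12 = 3.00 × 10⁶.
Original = 0.0876 nM × 3.00 × 10⁶ = 2.63 × 10⁵ nM = 263 μM.

263 μM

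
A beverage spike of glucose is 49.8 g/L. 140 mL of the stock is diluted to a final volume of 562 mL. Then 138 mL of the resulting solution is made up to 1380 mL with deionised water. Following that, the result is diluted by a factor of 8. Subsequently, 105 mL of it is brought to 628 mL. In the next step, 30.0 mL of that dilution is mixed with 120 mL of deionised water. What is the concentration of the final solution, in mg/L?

Overall dilution factor = 4.014 × 10 × 8 × 5.981 × 5 = 9604.
49.8 g/L / 9604 = 5.19 × 10⁻³ g/L = 5.19 mg/L.

5.19 mg/L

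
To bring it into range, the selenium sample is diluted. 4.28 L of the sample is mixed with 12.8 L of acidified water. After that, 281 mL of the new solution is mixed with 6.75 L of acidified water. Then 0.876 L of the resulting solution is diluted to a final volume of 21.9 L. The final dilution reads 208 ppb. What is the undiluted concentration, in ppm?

Overall dilution factor = 3.991 × 25.02 × 25 = 2496.
Original = 208 ppb × 2496 = 5.19 × 10⁵ ppb = 519 ppm.

519 ppm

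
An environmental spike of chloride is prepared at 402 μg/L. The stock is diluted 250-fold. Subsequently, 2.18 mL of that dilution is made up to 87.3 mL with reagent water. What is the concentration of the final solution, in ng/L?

40.2 ng/L

Overall dilution factor = 250 × 40.05 = 1.00 × 10⁴.
402 μg/L / 1.00 × 10⁴ = 0.0402 μg/L = 40.2 ng/L.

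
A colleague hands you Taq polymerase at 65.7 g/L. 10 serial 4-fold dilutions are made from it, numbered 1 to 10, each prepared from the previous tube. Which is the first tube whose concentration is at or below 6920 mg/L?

tube 2

Tube n has concentration 65.7 g/L / 4ⁿ.
Need 4ⁿ ≥ 65.7 g/L / 6920 mg/L = 9.49, so n ≥ 1.62.
First such tube: n = 2.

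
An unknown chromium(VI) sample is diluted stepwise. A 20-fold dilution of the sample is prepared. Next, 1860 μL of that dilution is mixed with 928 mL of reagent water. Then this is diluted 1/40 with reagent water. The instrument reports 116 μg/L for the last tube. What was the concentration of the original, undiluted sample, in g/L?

Overall dilution factor = 20 × 499.9 × 40 = 4.00 × 10⁵.
Original = 116 μg/L × 4.00 × 10⁵ = 4.64 × 10⁷ μg/L = 46.4 g/L.

46.4 g/L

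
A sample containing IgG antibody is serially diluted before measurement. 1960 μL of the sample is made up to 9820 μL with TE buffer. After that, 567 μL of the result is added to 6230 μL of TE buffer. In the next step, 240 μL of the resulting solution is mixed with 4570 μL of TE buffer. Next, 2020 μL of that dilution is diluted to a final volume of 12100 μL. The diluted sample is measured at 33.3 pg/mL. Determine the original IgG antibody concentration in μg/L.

240 μg/L

Overall dilution factor = 5.010 × 11.99 × 20.04 × 5.990 = 7210.
Original = 33.3 pg/mL × 7210 = 2.40 × 10⁵ pg/mL = 240 μg/L.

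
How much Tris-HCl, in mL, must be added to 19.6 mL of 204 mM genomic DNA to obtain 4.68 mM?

V₂ = C₁V₁/C₂ = 204 × 19.6 / 4.68 = 854 mL.
Diluent to add = V₂ − V₁ = 854 − 19.6 = 835 mL.

835 mL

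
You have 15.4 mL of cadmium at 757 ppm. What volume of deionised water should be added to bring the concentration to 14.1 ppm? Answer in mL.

V₂ = C₁V₁/C₂ = 757 × 15.4 / 14.1 = 827 mL.
Diluent to add = V₂ − V₁ = 827 − 15.4 = 811 mL.

811 mL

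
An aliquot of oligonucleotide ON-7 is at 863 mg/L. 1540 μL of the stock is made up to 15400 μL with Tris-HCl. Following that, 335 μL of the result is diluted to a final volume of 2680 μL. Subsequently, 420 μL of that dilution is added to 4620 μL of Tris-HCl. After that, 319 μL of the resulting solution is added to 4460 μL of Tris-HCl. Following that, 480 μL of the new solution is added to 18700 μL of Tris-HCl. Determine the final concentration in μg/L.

1.50 μg/L

Overall dilution factor = 10 × 8 × 12 × 14.98 × 39.96 = 5.75 × 10⁵.
863 mg/L / 5.75 × 10⁵ = 1.50 × 10⁻³ mg/L = 1.50 μg/L.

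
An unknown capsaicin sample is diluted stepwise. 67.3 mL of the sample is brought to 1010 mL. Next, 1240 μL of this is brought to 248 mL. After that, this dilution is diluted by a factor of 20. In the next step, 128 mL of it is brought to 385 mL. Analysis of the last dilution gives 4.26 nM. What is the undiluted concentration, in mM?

0.769 mM

Overall dilution factor = 15.01 × 200 × 20 × 3.008 = 1.81 × 10⁵.
Original = 4.26 nM × 1.81 × 10⁵ = 7.69 × 10⁵ nM = 0.769 mM.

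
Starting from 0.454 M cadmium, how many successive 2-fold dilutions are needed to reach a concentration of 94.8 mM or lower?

Need 2ⁿ ≥ 4.79, so n ≥ log(4.79)/log(2) = 2.26.
Minimum whole steps: n = 3.

3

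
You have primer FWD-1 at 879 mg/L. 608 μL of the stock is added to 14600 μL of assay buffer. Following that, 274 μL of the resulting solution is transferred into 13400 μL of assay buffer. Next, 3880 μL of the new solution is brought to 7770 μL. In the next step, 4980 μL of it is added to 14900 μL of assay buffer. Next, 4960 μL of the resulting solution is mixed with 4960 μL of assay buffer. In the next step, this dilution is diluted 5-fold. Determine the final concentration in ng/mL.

8.81 ng/mL

Overall dilution factor = 25.01 × 49.91 × 2.003 × 3.992 × 2 × 5 = 9.98 × 10⁴.
879 mg/L / 9.98 × 10⁴ = 8.81 × 10⁻³ mg/L = 8.81 ng/mL.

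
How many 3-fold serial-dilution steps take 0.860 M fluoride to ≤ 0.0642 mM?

9

Need 3ⁿ ≥ 1.34 × 10⁴, so n ≥ log(1.34 × 10⁴)/log(3) = 8.65.
Minimum whole steps: n = 9.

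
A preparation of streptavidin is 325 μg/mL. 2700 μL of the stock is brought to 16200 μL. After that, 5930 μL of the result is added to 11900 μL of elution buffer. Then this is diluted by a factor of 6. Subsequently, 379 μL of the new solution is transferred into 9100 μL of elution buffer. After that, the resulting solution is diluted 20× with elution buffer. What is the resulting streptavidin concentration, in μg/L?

6.00 μg/L

Overall dilution factor = 6 × 3.007 × 6 × 25.01 × 20 = 5.41 × 10⁴.
325 μg/mL / 5.41 × 10⁴ = 6.00 × 10⁻³ μg/mL = 6.00 μg/L.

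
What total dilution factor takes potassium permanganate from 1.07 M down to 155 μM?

6900

Factor = C₀/C_target = 1.07 M / 155 μM = 6900.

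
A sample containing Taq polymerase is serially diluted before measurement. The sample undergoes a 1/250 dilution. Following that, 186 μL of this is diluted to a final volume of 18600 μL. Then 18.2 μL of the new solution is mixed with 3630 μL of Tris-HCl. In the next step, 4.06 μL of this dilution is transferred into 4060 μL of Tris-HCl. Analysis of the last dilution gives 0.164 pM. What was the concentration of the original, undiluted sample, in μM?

823 μM

Overall dilution factor = 250 × 100 × 200.5 × 1001 = 5.02 × 10⁹.
Original = 0.164 pM × 5.02 × 10⁹ = 8.23 × 10⁸ pM = 823 μM.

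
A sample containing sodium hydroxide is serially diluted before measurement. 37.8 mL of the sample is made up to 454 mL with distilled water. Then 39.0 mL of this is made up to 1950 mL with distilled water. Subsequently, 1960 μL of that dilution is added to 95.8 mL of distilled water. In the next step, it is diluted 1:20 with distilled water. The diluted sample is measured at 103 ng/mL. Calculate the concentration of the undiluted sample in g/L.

61.7 g/L

Overall dilution factor = 12.01 × 50 × 49.88 × 20 = 5.99 × 10⁵.
Original = 103 ng/mL × 5.99 × 10⁵ = 6.17 × 10⁷ ng/mL = 61.7 g/L.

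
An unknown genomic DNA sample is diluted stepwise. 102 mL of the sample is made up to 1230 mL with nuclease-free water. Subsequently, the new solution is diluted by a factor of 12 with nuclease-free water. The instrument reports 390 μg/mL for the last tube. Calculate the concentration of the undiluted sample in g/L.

56.4 g/L

Overall dilution factor = 12.06 × 12 = 145.
Original = 390 μg/mL × 145 = 5.64 × 10⁴ μg/mL = 56.4 g/L.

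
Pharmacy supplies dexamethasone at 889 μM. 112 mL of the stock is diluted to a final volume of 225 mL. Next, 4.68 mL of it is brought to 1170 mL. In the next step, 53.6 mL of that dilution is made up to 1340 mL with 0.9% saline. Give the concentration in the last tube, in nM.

Overall dilution factor = 2.009 × 250 × 25 = 1.26 × 10⁴.
889 μM / 1.26 × 10⁴ = 0.0708 μM = 70.8 nM.

70.8 nM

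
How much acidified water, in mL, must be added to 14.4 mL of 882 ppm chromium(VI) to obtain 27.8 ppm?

V₂ = C₁V₁/C₂ = 882 × 14.4 / 27.8 = 457 mL.
Diluent to add = V₂ − V₁ = 457 − 14.4 = 442 mL.

442 mL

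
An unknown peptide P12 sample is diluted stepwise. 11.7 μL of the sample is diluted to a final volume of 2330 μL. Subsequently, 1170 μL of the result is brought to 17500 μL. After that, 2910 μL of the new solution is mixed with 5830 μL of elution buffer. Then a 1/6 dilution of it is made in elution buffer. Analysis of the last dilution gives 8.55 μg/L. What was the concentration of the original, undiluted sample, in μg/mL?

459 μg/mL

Overall dilution factor = 199.1 × 14.96 × 3.003 × 6 = 5.37 × 10⁴.
Original = 8.55 μg/L × 5.37 × 10⁴ = 4.59 × 10⁵ μg/L = 459 μg/mL.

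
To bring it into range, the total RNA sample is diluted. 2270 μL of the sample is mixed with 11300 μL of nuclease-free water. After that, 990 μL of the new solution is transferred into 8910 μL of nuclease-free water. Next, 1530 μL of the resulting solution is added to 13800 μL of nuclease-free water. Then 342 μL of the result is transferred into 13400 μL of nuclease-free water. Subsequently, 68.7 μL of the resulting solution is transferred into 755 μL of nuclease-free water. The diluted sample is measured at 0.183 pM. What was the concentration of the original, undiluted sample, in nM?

52.8 nM

Overall dilution factor = 5.978 × 10 × 10.02 × 40.18 × 11.99 = 2.89 × 10⁵.
Original = 0.183 pM × 2.89 × 10⁵ = 5.28 × 10⁴ pM = 52.8 nM.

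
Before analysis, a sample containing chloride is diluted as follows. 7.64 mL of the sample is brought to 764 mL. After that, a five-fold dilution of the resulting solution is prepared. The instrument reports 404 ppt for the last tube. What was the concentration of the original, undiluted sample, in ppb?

Overall dilution factor = 100 × 5 = 500.
Original = 404 ppt × 500 = 2.02 × 10⁵ ppt = 202 ppb.

202 ppb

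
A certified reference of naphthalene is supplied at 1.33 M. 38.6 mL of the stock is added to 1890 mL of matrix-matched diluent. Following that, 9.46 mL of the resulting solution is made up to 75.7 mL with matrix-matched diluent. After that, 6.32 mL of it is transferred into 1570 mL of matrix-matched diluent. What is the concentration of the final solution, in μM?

13.3 μM

Overall dilution factor = 49.96 × 8.002 × 249.4 = 9.97 × 10⁴.
1.33 M / 9.97 × 10⁴ = 1.33 × 10⁻⁵ M = 13.3 μM.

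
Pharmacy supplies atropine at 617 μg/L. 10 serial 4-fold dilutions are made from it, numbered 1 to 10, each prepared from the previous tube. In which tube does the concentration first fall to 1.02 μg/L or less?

tube 5

Tube n has concentration 617 μg/L / 4ⁿ.
Need 4ⁿ ≥ 617 μg/L / 1.02 μg/L = 605, so n ≥ 4.62.
First such tube: n = 5.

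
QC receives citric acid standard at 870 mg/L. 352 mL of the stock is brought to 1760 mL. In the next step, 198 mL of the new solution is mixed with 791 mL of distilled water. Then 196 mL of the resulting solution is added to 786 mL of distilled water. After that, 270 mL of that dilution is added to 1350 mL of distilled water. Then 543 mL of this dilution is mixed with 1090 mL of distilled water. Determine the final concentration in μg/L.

385 μg/L

Overall dilution factor = 5 × 4.995 × 5.010 × 6 × 3.007 = 2258.
870 mg/L / 2258 = 0.385 mg/L = 385 μg/L.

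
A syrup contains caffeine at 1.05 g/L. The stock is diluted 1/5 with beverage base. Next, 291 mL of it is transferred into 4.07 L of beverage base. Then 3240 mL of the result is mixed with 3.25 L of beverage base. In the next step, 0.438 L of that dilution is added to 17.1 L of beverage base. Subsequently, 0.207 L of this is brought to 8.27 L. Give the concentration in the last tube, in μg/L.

4.37 μg/L

Overall dilution factor = 5 × 14.99 × 2.003 × 40.04 × 39.95 = 2.40 × 10⁵.
1.05 g/L / 2.40 × 10⁵ = 4.37 × 10⁻⁶ g/L = 4.37 μg/L.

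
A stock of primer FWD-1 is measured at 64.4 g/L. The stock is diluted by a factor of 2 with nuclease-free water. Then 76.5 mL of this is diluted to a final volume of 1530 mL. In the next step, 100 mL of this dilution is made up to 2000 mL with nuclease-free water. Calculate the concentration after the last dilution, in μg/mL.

80.5 μg/mL

Overall dilution factor = 2 × 20 × 20 = 800.
64.4 g/L / 800 = 0.0805 g/L = 80.5 μg/mL.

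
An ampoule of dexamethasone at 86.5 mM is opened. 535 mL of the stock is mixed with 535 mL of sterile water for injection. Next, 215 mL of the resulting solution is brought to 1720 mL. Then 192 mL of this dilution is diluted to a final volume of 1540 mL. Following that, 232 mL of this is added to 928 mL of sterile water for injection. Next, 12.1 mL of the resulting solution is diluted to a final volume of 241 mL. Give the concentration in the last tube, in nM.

6770 nM

Overall dilution factor = 2 × 8 × 8.021 × 5 × 19.92 = 1.28 × 10⁴.
86.5 mM / 1.28 × 10⁴ = 6.77 × 10⁻³ mM = 6770 nM.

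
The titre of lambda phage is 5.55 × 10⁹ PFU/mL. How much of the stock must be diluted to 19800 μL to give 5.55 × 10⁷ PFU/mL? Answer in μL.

V₁ = C₂V₂/C₁ = 5.55 × 10⁷ × 19800 / 5.55 × 10⁹ = 198 μL.

198 μL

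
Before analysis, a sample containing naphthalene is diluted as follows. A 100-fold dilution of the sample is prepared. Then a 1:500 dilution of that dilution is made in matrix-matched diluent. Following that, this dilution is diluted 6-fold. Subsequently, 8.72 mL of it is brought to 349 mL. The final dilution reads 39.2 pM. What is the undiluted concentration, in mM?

0.471 mM

Overall dilution factor = 100 × 500 × 6 × 40.02 = 1.20 × 10⁷.
Original = 39.2 pM × 1.20 × 10⁷ = 4.71 × 10⁸ pM = 0.471 mM.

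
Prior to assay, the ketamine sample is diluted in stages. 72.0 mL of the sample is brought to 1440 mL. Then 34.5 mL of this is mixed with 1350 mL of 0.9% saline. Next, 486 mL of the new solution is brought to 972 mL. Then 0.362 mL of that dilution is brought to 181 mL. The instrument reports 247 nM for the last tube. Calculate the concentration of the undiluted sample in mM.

Overall dilution factor = 20 × 40.13 × 2 × 500 = 8.03 × 10⁵.
Original = 247 nM × 8.03 × 10⁵ = 1.98 × 10⁸ nM = 198 mM.

198 mM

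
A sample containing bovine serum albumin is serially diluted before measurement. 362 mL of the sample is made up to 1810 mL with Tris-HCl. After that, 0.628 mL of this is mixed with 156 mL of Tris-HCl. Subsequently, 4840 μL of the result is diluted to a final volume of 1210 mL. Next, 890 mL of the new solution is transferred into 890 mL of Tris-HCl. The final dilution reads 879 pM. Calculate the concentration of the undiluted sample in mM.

0.548 mM

Overall dilution factor = 5 × 249.4 × 250 × 2 = 6.24 × 10⁵.
Original = 879 pM × 6.24 × 10⁵ = 5.48 × 10⁸ pM = 0.548 mM.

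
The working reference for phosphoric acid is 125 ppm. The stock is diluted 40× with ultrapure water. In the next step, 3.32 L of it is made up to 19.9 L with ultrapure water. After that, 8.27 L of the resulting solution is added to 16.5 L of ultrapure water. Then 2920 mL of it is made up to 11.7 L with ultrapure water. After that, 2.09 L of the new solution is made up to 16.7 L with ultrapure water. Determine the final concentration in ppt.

5440 ppt

Overall dilution factor = 40 × 5.994 × 2.995 × 4.007 × 7.990 = 2.30 × 10⁴.
125 ppm / 2.30 × 10⁴ = 5.44 × 10⁻³ ppm = 5440 ppt.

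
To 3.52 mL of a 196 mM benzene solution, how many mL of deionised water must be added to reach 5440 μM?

5440 μM = 5.44 mM.
V₂ = C₁V₁/C₂ = 196 × 3.52 / 5.44 = 127 mL.
Diluent to add = V₂ − V₁ = 127 − 3.52 = 123 mL.

123 mL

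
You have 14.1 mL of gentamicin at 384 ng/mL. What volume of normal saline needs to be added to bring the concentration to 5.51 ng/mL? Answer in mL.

V₂ = C₁V₁/C₂ = 384 × 14.1 / 5.51 = 983 mL.
Diluent to add = V₂ − V₁ = 983 − 14.1 = 969 mL.

969 mL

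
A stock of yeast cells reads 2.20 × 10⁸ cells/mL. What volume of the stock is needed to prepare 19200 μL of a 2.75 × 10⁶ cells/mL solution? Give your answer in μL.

V₁ = C₂V₂/C₁ = 2.75 × 10⁶ × 19200 / 2.20 × 10⁸ = 240 μL.

240 μL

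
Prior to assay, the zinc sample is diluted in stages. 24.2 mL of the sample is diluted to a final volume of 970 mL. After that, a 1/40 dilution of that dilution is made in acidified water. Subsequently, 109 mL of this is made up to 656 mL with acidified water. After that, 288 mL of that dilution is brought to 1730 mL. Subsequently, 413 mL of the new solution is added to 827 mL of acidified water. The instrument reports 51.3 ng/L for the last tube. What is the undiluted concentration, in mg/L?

Overall dilution factor = 40.08 × 40 × 6.018 × 6.007 × 3.002 = 1.74 × 10⁵.
Original = 51.3 ng/L × 1.74 × 10⁵ = 8.93 × 10⁶ ng/L = 8.93 mg/L.

8.93 mg/L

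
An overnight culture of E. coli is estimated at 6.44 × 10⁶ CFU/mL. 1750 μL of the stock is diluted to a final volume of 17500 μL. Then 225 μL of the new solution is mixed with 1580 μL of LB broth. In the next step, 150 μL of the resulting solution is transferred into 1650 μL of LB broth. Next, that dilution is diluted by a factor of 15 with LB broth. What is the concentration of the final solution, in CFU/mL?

Overall dilution factor = 10 × 8.022 × 12 × 15 = 1.44 × 10⁴.
6.44 × 10⁶ CFU/mL / 1.44 × 10⁴ = 446 CFU/mL.

446 CFU/mL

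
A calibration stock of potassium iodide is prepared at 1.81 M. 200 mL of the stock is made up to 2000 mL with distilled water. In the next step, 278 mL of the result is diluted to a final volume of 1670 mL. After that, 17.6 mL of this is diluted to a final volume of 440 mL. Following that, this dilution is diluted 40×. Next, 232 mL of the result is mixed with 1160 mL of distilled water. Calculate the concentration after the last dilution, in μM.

5.02 μM

Overall dilution factor = 10 × 6.007 × 25 × 40 × 6 = 3.60 × 10⁵.
1.81 M / 3.60 × 10⁵ = 5.02 × 10⁻⁶ M = 5.02 μM.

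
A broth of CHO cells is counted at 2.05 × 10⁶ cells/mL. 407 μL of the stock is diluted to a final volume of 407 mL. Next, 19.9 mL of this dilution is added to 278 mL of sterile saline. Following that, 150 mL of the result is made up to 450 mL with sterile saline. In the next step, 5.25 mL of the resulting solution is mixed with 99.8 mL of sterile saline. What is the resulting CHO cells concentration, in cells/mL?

2.28 cells/mL

Overall dilution factor = 1000 × 14.97 × 3 × 20.01 = 8.99 × 10⁵.
2.05 × 10⁶ cells/mL / 8.99 × 10⁵ = 2.28 cells/mL.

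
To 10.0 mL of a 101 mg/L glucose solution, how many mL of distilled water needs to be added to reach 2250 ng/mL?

2250 ng/mL = 2.25 mg/L.
V₂ = C₁V₁/C₂ = 101 × 10.0 / 2.25 = 449 mL.
Diluent to add = V₂ − V₁ = 449 − 10.0 = 439 mL.

439 mL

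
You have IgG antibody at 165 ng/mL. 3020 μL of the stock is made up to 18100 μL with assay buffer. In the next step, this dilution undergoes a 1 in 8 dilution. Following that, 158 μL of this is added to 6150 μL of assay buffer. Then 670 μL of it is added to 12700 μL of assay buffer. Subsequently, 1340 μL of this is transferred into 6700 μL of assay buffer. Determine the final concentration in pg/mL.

0.720 pg/mL

Overall dilution factor = 5.993 × 8 × 39.92 × 19.96 × 6 = 2.29 × 10⁵.
165 ng/mL / 2.29 × 10⁵ = 7.20 × 10⁻⁴ ng/mL = 0.720 pg/mL.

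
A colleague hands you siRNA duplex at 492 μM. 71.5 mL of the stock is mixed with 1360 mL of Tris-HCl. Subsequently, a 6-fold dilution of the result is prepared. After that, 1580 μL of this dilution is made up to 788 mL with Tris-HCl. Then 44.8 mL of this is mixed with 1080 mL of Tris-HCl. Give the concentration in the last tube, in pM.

327 pM

Overall dilution factor = 20.02 × 6 × 498.7 × 25.11 = 1.50 × 10⁶.
492 μM / 1.50 × 10⁶ = 3.27 × 10⁻⁴ μM = 327 pM.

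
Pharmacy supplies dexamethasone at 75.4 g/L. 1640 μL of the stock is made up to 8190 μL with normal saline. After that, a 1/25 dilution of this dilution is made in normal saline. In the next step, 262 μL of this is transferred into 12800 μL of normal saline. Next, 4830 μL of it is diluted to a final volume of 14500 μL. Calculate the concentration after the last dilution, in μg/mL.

Overall dilution factor = 4.994 × 25 × 49.85 × 3.002 = 1.87 × 10⁴.
75.4 g/L / 1.87 × 10⁴ = 4.04 × 10⁻³ g/L = 4.04 μg/mL.

4.04 μg/mL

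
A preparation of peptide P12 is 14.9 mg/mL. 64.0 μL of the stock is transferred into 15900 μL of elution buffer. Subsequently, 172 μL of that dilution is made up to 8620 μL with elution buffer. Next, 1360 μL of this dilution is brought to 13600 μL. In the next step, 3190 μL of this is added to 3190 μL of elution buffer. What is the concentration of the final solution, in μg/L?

Overall dilution factor = 249.4 × 50.12 × 10 × 2 = 2.50 × 10⁵.
14.9 mg/mL / 2.50 × 10⁵ = 5.96 × 10⁻⁵ mg/mL = 59.6 μg/L.

59.6 μg/L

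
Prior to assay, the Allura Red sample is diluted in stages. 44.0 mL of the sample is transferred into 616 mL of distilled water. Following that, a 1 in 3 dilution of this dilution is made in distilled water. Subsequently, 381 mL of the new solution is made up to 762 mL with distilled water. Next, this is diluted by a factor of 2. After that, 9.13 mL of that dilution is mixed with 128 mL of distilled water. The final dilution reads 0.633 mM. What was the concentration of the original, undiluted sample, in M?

1.71 M

Overall dilution factor = 15 × 3 × 2 × 2 × 15.02 = 2704.
Original = 0.633 mM × 2704 = 1711 mM = 1.71 M.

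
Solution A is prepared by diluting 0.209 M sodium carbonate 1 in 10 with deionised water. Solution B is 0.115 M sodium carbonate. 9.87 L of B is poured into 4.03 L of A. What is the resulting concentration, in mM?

87.7 mM

C_A = 0.209 M / 10 = 0.0209 M.
C_mix = (C_A·V_A + C_B·V_B)/(V_A + V_B) = (0.0209×4.03 + 0.115×9.87) / 13.90 = 0.0877 M = 87.7 mM.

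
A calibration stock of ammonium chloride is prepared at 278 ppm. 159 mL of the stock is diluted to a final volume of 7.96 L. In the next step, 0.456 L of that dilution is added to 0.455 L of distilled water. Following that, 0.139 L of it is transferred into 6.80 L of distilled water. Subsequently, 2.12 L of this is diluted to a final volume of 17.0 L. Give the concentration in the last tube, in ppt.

6940 ppt

Overall dilution factor = 50.06 × 1.998 × 49.92 × 8.019 = 4.00 × 10⁴.
278 ppm / 4.00 × 10⁴ = 6.94 × 10⁻³ ppm = 6940 ppt.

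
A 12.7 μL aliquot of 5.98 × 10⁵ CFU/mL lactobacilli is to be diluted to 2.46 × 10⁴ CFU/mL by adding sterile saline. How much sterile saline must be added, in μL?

296 μL

V₂ = C₁V₁/C₂ = 5.98 × 10⁵ × 12.7 / 2.46 × 10⁴ = 309 μL.
Diluent to add = V₂ − V₁ = 309 − 12.7 = 296 μL.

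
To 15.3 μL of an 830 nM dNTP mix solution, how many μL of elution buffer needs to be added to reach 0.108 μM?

102 μL

0.108 μM = 108 nM.
V₂ = C₁V₁/C₂ = 830 × 15.3 / 108 = 118 μL.
Diluent to add = V₂ − V₁ = 118 − 15.3 = 102 μL.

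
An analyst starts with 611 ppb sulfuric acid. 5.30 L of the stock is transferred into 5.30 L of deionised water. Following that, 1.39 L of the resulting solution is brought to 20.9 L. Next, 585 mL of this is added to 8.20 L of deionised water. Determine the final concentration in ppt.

Overall dilution factor = 2 × 15.04 × 15.02 = 452.
611 ppb / 452 = 1.35 ppb = 1350 ppt.

1350 ppt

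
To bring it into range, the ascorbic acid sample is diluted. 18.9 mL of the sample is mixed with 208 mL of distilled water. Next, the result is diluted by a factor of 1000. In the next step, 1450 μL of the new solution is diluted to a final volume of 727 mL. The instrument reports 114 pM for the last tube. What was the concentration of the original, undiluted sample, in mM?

Overall dilution factor = 12.01 × 1000 × 501.4 = 6.02 × 10⁶.
Original = 114 pM × 6.02 × 10⁶ = 6.86 × 10⁸ pM = 0.686 mM.

0.686 mM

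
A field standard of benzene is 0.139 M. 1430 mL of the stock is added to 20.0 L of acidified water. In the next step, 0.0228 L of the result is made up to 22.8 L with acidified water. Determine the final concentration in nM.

Overall dilution factor = 14.99 × 1000 = 1.50 × 10⁴.
0.139 M / 1.50 × 10⁴ = 9.28 × 10⁻⁶ M = 9280 nM.

9280 nM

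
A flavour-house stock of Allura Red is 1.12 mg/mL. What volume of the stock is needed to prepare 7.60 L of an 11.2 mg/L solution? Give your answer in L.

0.0760 L

11.2 mg/L = 0.0112 mg/mL.
V₁ = C₂V₂/C₁ = 0.0112 × 7.60 / 1.12 = 0.0760 L.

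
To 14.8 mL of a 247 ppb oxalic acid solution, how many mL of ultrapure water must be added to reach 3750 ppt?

960 mL

3750 ppt = 3.75 ppb.
V₂ = C₁V₁/C₂ = 247 × 14.8 / 3.75 = 975 mL.
Diluent to add = V₂ − V₁ = 975 − 14.8 = 960 mL.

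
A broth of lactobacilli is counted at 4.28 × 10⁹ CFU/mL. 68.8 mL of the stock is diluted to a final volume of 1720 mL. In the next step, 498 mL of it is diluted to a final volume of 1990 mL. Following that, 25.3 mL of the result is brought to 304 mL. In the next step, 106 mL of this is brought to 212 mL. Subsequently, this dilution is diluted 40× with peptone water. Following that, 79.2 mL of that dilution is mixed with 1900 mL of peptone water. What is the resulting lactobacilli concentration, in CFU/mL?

1780 CFU/mL

Overall dilution factor = 25 × 3.996 × 12.02 × 2 × 40 × 24.99 = 2.40 × 10⁶.
4.28 × 10⁹ CFU/mL / 2.40 × 10⁶ = 1780 CFU/mL.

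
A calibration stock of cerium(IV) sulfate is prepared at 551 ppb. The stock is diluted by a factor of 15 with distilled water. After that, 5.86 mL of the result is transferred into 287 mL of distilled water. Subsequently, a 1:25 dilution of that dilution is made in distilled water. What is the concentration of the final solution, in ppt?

Overall dilution factor = 15 × 49.98 × 25 = 1.87 × 10⁴.
551 ppb / 1.87 × 10⁴ = 0.0294 ppb = 29.4 ppt.

29.4 ppt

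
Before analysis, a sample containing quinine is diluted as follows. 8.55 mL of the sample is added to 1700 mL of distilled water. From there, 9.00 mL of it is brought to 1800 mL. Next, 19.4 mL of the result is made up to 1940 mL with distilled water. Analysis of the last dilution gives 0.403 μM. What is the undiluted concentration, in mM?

1610 mM

Overall dilution factor = 199.8 × 200 × 100 = 4.00 × 10⁶.
Original = 0.403 μM × 4.00 × 10⁶ = 1.61 × 10⁶ μM = 1610 mM.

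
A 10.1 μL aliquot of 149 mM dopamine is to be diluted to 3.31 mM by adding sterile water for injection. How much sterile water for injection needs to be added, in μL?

V₂ = C₁V₁/C₂ = 149 × 10.1 / 3.31 = 455 μL.
Diluent to add = V₂ − V₁ = 455 − 10.1 = 445 μL.

445 μL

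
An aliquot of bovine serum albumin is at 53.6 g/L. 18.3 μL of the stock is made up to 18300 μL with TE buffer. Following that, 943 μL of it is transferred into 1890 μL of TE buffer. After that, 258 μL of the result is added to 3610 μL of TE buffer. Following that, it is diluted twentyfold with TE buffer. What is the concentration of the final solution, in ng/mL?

59.5 ng/mL

Overall dilution factor = 1000 × 3.004 × 14.99 × 20 = 9.01 × 10⁵.
53.6 g/L / 9.01 × 10⁵ = 5.95 × 10⁻⁵ g/L = 59.5 ng/mL.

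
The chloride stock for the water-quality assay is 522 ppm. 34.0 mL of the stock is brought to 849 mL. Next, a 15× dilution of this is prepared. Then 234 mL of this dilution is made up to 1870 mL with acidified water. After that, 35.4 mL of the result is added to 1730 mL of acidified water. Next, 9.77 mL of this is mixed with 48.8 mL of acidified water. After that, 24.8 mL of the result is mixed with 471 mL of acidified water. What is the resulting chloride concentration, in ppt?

29.2 ppt

Overall dilution factor = 24.97 × 15 × 7.991 × 49.87 × 5.995 × 19.99 = 1.79 × 10⁷.
522 ppm / 1.79 × 10⁷ = 2.92 × 10⁻⁵ ppm = 29.2 ppt.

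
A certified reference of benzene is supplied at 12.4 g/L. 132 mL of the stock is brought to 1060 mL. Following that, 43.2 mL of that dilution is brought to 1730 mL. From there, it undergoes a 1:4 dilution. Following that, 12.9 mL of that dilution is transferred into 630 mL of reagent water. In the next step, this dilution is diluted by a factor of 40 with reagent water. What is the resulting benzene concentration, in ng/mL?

4.84 ng/mL

Overall dilution factor = 8.030 × 40.05 × 4 × 49.84 × 40 = 2.56 × 10⁶.
12.4 g/L / 2.56 × 10⁶ = 4.84 × 10⁻⁶ g/L = 4.84 ng/mL.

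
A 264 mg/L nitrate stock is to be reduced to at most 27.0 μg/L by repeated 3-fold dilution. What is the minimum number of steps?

9

Need 3ⁿ ≥ 9778, so n ≥ log(9778)/log(3) = 8.36.
Minimum whole steps: n = 9.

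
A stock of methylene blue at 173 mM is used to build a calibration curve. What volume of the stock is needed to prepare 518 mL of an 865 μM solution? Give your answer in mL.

865 μM = 0.865 mM.
V₁ = C₂V₂/C₁ = 0.865 × 518 / 173 = 2.59 mL.

2.59 mL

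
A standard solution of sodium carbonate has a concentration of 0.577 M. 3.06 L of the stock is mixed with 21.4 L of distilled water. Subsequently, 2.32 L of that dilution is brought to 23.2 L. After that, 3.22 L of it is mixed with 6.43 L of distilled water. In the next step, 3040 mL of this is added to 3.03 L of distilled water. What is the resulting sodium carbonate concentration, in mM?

Overall dilution factor = 7.993 × 10 × 2.997 × 1.997 = 478.
0.577 M / 478 = 1.21 × 10⁻³ M = 1.21 mM.

1.21 mM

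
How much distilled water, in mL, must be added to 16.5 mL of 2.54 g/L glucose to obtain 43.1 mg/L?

43.1 mg/L = 0.0431 g/L.
V₂ = C₁V₁/C₂ = 2.54 × 16.5 / 0.0431 = 972 mL.
Diluent to add = V₂ − V₁ = 972 − 16.5 = 956 mL.

956 mL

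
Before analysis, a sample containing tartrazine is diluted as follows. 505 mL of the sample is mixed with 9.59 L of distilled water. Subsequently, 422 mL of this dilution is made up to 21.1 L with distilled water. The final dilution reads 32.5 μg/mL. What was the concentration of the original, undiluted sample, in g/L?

Overall dilution factor = 19.99 × 50 = 1000.
Original = 32.5 μg/mL × 1000 = 3.25 × 10⁴ μg/mL = 32.5 g/L.

32.5 g/L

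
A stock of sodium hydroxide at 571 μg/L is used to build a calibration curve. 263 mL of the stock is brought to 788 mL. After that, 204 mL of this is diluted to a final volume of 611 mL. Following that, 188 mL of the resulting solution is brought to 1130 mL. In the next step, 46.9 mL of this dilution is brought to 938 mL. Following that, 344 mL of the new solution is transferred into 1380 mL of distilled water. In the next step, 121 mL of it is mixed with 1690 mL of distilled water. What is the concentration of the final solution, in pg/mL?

7.06 pg/mL

Overall dilution factor = 2.996 × 2.995 × 6.011 × 20 × 5.012 × 14.97 = 8.09 × 10⁴.
571 μg/L / 8.09 × 10⁴ = 7.06 × 10⁻³ μg/L = 7.06 pg/mL.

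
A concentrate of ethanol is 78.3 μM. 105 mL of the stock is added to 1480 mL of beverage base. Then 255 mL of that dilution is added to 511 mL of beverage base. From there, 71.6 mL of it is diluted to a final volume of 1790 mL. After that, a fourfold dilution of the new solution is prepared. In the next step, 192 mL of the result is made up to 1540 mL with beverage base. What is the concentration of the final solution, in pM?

Overall dilution factor = 15.10 × 3.004 × 25 × 4 × 8.021 = 3.64 × 10⁴.
78.3 μM / 3.64 × 10⁴ = 2.15 × 10⁻³ μM = 2150 pM.

2150 pM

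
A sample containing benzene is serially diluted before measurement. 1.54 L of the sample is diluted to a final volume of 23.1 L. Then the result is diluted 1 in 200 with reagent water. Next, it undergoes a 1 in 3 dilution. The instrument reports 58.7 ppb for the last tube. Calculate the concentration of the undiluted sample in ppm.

528 ppm

Overall dilution factor = 15 × 200 × 3 = 9000.
Original = 58.7 ppb × 9000 = 5.28 × 10⁵ ppb = 528 ppm.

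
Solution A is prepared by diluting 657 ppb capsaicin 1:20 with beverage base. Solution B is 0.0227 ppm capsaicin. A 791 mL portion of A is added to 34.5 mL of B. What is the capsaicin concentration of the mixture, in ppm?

C_A = 657 ppb / 20 = 32.9 ppb.
C_B = 0.0227 ppm = 22.7 ppb.
C_mix = (C_A·V_A + C_B·V_B)/(V_A + V_B) = (32.9×791 + 22.7×34.5) / 825.5 = 32.4 ppb = 0.0324 ppm.

0.0324 ppm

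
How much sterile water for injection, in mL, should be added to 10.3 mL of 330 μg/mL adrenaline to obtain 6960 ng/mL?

6960 ng/mL = 6.96 μg/mL.
V₂ = C₁V₁/C₂ = 330 × 10.3 / 6.96 = 488 mL.
Diluent to add = V₂ − V₁ = 488 − 10.3 = 478 mL.

478 mL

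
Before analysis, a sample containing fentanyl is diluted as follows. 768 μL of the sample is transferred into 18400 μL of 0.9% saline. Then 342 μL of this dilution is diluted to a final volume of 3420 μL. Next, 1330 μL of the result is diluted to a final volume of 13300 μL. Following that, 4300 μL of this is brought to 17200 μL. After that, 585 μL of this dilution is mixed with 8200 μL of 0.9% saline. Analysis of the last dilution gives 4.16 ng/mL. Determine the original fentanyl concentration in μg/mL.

Overall dilution factor = 24.96 × 10 × 10 × 4 × 15.02 = 1.50 × 10⁵.
Original = 4.16 ng/mL × 1.50 × 10⁵ = 6.24 × 10⁵ ng/mL = 624 μg/mL.

624 μg/mL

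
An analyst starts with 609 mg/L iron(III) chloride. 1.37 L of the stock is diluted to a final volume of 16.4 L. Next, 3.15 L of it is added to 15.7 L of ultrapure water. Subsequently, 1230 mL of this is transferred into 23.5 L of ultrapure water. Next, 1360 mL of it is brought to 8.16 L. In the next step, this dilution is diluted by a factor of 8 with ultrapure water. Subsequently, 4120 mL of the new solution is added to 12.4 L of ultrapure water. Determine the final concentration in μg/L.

2.20 μg/L

Overall dilution factor = 11.97 × 5.984 × 20.11 × 6 × 8 × 4.010 = 2.77 × 10⁵.
609 mg/L / 2.77 × 10⁵ = 2.20 × 10⁻³ mg/L = 2.20 μg/L.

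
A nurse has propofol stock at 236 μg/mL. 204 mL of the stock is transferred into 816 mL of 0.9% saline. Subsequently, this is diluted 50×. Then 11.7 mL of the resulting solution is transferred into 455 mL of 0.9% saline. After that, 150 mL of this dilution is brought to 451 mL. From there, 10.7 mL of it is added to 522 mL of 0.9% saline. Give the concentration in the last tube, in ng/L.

Overall dilution factor = 5 × 50 × 39.89 × 3.007 × 49.79 = 1.49 × 10⁶.
236 μg/mL / 1.49 × 10⁶ = 1.58 × 10⁻⁴ μg/mL = 158 ng/L.

158 ng/L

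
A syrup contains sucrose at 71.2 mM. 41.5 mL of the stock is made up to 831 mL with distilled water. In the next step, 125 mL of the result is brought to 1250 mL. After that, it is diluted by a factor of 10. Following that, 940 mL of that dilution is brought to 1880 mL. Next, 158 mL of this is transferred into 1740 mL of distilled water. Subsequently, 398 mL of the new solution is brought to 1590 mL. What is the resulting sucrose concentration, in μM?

Overall dilution factor = 20.02 × 10 × 10 × 2 × 12.01 × 3.995 = 1.92 × 10⁵.
71.2 mM / 1.92 × 10⁵ = 3.70 × 10⁻⁴ mM = 0.370 μM.

0.370 μM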